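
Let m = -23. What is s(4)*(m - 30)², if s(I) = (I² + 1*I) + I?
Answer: 67416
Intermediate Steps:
s(I) = I² + 2*I (s(I) = (I² + I) + I = (I + I²) + I = I² + 2*I)
s(4)*(m - 30)² = (4*(2 + 4))*(-23 - 30)² = (4*6)*(-53)² = 24*2809 = 67416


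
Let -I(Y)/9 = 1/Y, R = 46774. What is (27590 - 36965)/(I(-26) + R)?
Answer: -243750/1216133 ≈ -0.20043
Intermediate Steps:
I(Y) = -9/Y
(27590 - 36965)/(I(-26) + R) = (27590 - 36965)/(-9/(-26) + 46774) = -9375/(-9*(-1/26) + 46774) = -9375/(9/26 + 46774) = -9375/1216133/26 = -9375*26/1216133 = -243750/1216133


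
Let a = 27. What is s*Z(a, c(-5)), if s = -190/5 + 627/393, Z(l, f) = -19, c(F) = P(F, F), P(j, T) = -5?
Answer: 90611/131 ≈ 691.69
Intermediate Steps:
c(F) = -5
s = -4769/131 (s = -190*⅕ + 627*(1/393) = -38 + 209/131 = -4769/131 ≈ -36.405)
s*Z(a, c(-5)) = -4769/131*(-19) = 90611/131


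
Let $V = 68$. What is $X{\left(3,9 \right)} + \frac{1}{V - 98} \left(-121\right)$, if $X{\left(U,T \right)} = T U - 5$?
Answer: $\frac{781}{30} \approx 26.033$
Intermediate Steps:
$X{\left(U,T \right)} = -5 + T U$
$X{\left(3,9 \right)} + \frac{1}{V - 98} \left(-121\right) = \left(-5 + 9 \cdot 3\right) + \frac{1}{68 - 98} \left(-121\right) = \left(-5 + 27\right) + \frac{1}{-30} \left(-121\right) = 22 - - \frac{121}{30} = 22 + \frac{121}{30} = \frac{781}{30}$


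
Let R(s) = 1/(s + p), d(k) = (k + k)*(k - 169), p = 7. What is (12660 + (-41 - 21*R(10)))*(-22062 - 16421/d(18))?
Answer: -756514555433/2718 ≈ -2.7833e+8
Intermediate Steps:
d(k) = 2*k*(-169 + k) (d(k) = (2*k)*(-169 + k) = 2*k*(-169 + k))
R(s) = 1/(7 + s) (R(s) = 1/(s + 7) = 1/(7 + s))
(12660 + (-41 - 21*R(10)))*(-22062 - 16421/d(18)) = (12660 + (-41 - 21/(7 + 10)))*(-22062 - 16421*1/(36*(-169 + 18))) = (12660 + (-41 - 21/17))*(-22062 - 16421/(2*18*(-151))) = (12660 + (-41 - 21*1/17))*(-22062 - 16421/(-5436)) = (12660 + (-41 - 21/17))*(-22062 - 16421*(-1/5436)) = (12660 - 718/17)*(-22062 + 16421/5436) = (214502/17)*(-119912611/5436) = -756514555433/2718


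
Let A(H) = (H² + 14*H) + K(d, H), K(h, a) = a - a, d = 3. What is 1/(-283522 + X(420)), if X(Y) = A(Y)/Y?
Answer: -1/283088 ≈ -3.5325e-6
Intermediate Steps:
K(h, a) = 0
A(H) = H² + 14*H (A(H) = (H² + 14*H) + 0 = H² + 14*H)
X(Y) = 14 + Y (X(Y) = (Y*(14 + Y))/Y = 14 + Y)
1/(-283522 + X(420)) = 1/(-283522 + (14 + 420)) = 1/(-283522 + 434) = 1/(-283088) = -1/283088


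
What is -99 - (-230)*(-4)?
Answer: -1019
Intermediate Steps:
-99 - (-230)*(-4) = -99 - 46*20 = -99 - 920 = -1019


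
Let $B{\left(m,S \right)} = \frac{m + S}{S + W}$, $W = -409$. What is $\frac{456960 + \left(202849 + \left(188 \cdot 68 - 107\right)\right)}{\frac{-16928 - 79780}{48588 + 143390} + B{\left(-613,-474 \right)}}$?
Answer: $\frac{56998761391482}{61643461} \approx 9.2465 \cdot 10^{5}$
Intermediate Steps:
$B{\left(m,S \right)} = \frac{S + m}{-409 + S}$ ($B{\left(m,S \right)} = \frac{m + S}{S - 409} = \frac{S + m}{-409 + S}$)
$\frac{456960 + \left(202849 + \left(188 \cdot 68 - 107\right)\right)}{\frac{-16928 - 79780}{48588 + 143390} + B{\left(-613,-474 \right)}} = \frac{456960 + \left(202849 + \left(188 \cdot 68 - 107\right)\right)}{\frac{-16928 - 79780}{48588 + 143390} + \frac{-474 - 613}{-409 - 474}} = \frac{456960 + \left(202849 + \left(12784 - 107\right)\right)}{- \frac{96708}{191978} + \frac{1}{-883} \left(-1087\right)} = \frac{456960 + \left(202849 + 12677\right)}{\left(-96708\right) \frac{1}{191978} - - \frac{1087}{883}} = \frac{456960 + 215526}{- \frac{48354}{95989} + \frac{1087}{883}} = \frac{672486}{\frac{61643461}{84758287}} = 672486 \cdot \frac{84758287}{61643461} = \frac{56998761391482}{61643461}$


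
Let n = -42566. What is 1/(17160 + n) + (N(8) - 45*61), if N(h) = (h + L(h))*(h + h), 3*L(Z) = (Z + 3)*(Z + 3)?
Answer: -150276493/76218 ≈ -1971.7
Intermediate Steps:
L(Z) = (3 + Z)**2/3 (L(Z) = ((Z + 3)*(Z + 3))/3 = ((3 + Z)*(3 + Z))/3 = (3 + Z)**2/3)
N(h) = 2*h*(h + (3 + h)**2/3) (N(h) = (h + (3 + h)**2/3)*(h + h) = (h + (3 + h)**2/3)*(2*h) = 2*h*(h + (3 + h)**2/3))
1/(17160 + n) + (N(8) - 45*61) = 1/(17160 - 42566) + ((2/3)*8*((3 + 8)**2 + 3*8) - 45*61) = 1/(-25406) + ((2/3)*8*(11**2 + 24) - 2745) = -1/25406 + ((2/3)*8*(121 + 24) - 2745) = -1/25406 + ((2/3)*8*145 - 2745) = -1/25406 + (2320/3 - 2745) = -1/25406 - 5915/3 = -150276493/76218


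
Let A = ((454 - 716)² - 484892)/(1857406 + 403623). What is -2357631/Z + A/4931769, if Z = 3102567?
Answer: -8763214839149861849/11532109918077260889 ≈ -0.75990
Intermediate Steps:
A = -416248/2261029 (A = ((-262)² - 484892)/2261029 = (68644 - 484892)*(1/2261029) = -416248*1/2261029 = -416248/2261029 ≈ -0.18410)
-2357631/Z + A/4931769 = -2357631/3102567 - 416248/2261029/4931769 = -2357631*1/3102567 - 416248/2261029*1/4931769 = -785877/1034189 - 416248/11150872730301 = -8763214839149861849/11532109918077260889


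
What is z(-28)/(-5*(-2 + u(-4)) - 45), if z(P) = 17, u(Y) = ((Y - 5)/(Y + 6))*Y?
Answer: -17/125 ≈ -0.13600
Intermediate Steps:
u(Y) = Y*(-5 + Y)/(6 + Y) (u(Y) = ((-5 + Y)/(6 + Y))*Y = Y*(-5 + Y)/(6 + Y))
z(-28)/(-5*(-2 + u(-4)) - 45) = 17/(-5*(-2 - 4*(-5 - 4)/(6 - 4)) - 45) = 17/(-5*(-2 - 4*(-9)/2) - 45) = 17/(-5*(-2 - 4*½*(-9)) - 45) = 17/(-5*(-2 + 18) - 45) = 17/(-5*16 - 45) = 17/(-80 - 45) = 17/(-125) = 17*(-1/125) = -17/125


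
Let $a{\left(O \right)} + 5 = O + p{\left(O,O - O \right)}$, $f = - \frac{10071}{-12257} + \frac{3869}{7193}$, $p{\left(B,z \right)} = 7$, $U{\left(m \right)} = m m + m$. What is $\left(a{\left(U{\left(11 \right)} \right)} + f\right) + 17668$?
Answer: $\frac{1569626090038}{88164601} \approx 17803.0$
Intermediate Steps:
$U{\left(m \right)} = m + m^{2}$ ($U{\left(m \right)} = m^{2} + m = m + m^{2}$)
$f = \frac{119863036}{88164601}$ ($f = \left(-10071\right) \left(- \frac{1}{12257}\right) + 3869 \cdot \frac{1}{7193} = \frac{10071}{12257} + \frac{3869}{7193} = \frac{119863036}{88164601} \approx 1.3595$)
$a{\left(O \right)} = 2 + O$ ($a{\left(O \right)} = -5 + \left(O + 7\right) = -5 + \left(7 + O\right) = 2 + O$)
$\left(a{\left(U{\left(11 \right)} \right)} + f\right) + 17668 = \left(\left(2 + 11 \left(1 + 11\right)\right) + \frac{119863036}{88164601}\right) + 17668 = \left(\left(2 + 11 \cdot 12\right) + \frac{119863036}{88164601}\right) + 17668 = \left(\left(2 + 132\right) + \frac{119863036}{88164601}\right) + 17668 = \left(134 + \frac{119863036}{88164601}\right) + 17668 = \frac{11933919570}{88164601} + 17668 = \frac{1569626090038}{88164601}$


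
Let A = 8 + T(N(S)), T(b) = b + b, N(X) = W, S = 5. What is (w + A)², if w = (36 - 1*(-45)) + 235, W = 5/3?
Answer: 964324/9 ≈ 1.0715e+5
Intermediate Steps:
W = 5/3 (W = 5*(⅓) = 5/3 ≈ 1.6667)
N(X) = 5/3
T(b) = 2*b
w = 316 (w = (36 + 45) + 235 = 81 + 235 = 316)
A = 34/3 (A = 8 + 2*(5/3) = 8 + 10/3 = 34/3 ≈ 11.333)
(w + A)² = (316 + 34/3)² = (982/3)² = 964324/9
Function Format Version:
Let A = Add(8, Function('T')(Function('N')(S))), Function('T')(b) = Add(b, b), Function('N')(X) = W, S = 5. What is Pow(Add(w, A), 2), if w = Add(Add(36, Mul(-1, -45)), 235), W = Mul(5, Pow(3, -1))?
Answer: Rational(964324, 9) ≈ 1.0715e+5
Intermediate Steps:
W = Rational(5, 3) (W = Mul(5, Rational(1, 3)) = Rational(5, 3) ≈ 1.6667)
Function('N')(X) = Rational(5, 3)
Function('T')(b) = Mul(2, b)
w = 316 (w = Add(Add(36, 45), 235) = Add(81, 235) = 316)
A = Rational(34, 3) (A = Add(8, Mul(2, Rational(5, 3))) = Add(8, Rational(10, 3)) = Rational(34, 3) ≈ 11.333)
Pow(Add(w, A), 2) = Pow(Add(316, Rational(34, 3)), 2) = Pow(Rational(982, 3), 2) = Rational(964324, 9)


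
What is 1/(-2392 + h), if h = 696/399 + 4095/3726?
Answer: -55062/131551741 ≈ -0.00041856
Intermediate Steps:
h = 156563/55062 (h = 696*(1/399) + 4095*(1/3726) = 232/133 + 455/414 = 156563/55062 ≈ 2.8434)
1/(-2392 + h) = 1/(-2392 + 156563/55062) = 1/(-131551741/55062) = -55062/131551741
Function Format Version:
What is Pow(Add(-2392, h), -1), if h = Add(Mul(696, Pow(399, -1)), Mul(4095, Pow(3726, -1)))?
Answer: Rational(-55062, 131551741) ≈ -0.00041856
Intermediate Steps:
h = Rational(156563, 55062) (h = Add(Mul(696, Rational(1, 399)), Mul(4095, Rational(1, 3726))) = Add(Rational(232, 133), Rational(455, 414)) = Rational(156563, 55062) ≈ 2.8434)
Pow(Add(-2392, h), -1) = Pow(Add(-2392, Rational(156563, 55062)), -1) = Pow(Rational(-131551741, 55062), -1) = Rational(-55062, 131551741)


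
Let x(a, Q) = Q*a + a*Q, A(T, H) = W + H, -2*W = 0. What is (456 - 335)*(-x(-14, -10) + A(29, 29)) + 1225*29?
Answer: 5154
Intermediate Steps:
W = 0 (W = -½*0 = 0)
A(T, H) = H (A(T, H) = 0 + H = H)
x(a, Q) = 2*Q*a (x(a, Q) = Q*a + Q*a = 2*Q*a)
(456 - 335)*(-x(-14, -10) + A(29, 29)) + 1225*29 = (456 - 335)*(-2*(-10)*(-14) + 29) + 1225*29 = 121*(-1*280 + 29) + 35525 = 121*(-280 + 29) + 35525 = 121*(-251) + 35525 = -30371 + 35525 = 5154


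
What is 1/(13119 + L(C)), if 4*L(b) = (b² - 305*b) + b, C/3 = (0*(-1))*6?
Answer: 1/13119 ≈ 7.6225e-5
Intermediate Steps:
C = 0 (C = 3*((0*(-1))*6) = 3*(0*6) = 3*0 = 0)
L(b) = -76*b + b²/4 (L(b) = ((b² - 305*b) + b)/4 = (b² - 304*b)/4 = -76*b + b²/4)
1/(13119 + L(C)) = 1/(13119 + (¼)*0*(-304 + 0)) = 1/(13119 + (¼)*0*(-304)) = 1/(13119 + 0) = 1/13119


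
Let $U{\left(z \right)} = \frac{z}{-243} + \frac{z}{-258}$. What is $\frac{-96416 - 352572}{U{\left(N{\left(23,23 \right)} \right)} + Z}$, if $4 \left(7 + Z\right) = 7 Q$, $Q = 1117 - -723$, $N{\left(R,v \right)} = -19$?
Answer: $- \frac{9382951224}{67148447} \approx -139.73$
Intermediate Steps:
$Q = 1840$ ($Q = 1117 + 723 = 1840$)
$U{\left(z \right)} = - \frac{167 z}{20898}$ ($U{\left(z \right)} = z \left(- \frac{1}{243}\right) + z \left(- \frac{1}{258}\right) = - \frac{z}{243} - \frac{z}{258} = - \frac{167 z}{20898}$)
$Z = 3213$ ($Z = -7 + \frac{7 \cdot 1840}{4} = -7 + \frac{1}{4} \cdot 12880 = -7 + 3220 = 3213$)
$\frac{-96416 - 352572}{U{\left(N{\left(23,23 \right)} \right)} + Z} = \frac{-96416 - 352572}{\left(- \frac{167}{20898}\right) \left(-19\right) + 3213} = - \frac{448988}{\frac{3173}{20898} + 3213} = - \frac{448988}{\frac{67148447}{20898}} = \left(-448988\right) \frac{20898}{67148447} = - \frac{9382951224}{67148447}$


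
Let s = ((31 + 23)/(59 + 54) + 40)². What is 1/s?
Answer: 12769/20921476 ≈ 0.00061033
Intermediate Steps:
s = 20921476/12769 (s = (54/113 + 40)² = (4574/113)² = 20921476/12769 ≈ 1638.5)
1/s = 1/(20921476/12769) = 12769/20921476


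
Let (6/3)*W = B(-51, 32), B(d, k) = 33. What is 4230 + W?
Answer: 8493/2 ≈ 4246.5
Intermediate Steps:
W = 33/2 (W = (½)*33 = 33/2 ≈ 16.500)
4230 + W = 4230 + 33/2 = 8493/2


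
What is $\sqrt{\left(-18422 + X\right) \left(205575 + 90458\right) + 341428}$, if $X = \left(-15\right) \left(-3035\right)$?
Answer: $\sqrt{8023723827} \approx 89575.0$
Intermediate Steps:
$X = 45525$
$\sqrt{\left(-18422 + X\right) \left(205575 + 90458\right) + 341428} = \sqrt{\left(-18422 + 45525\right) \left(205575 + 90458\right) + 341428} = \sqrt{27103 \cdot 296033 + 341428} = \sqrt{8023382399 + 341428} = \sqrt{8023723827}$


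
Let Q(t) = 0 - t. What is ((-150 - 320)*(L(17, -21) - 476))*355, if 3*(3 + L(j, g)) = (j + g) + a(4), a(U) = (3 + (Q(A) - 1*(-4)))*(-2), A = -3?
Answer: 81255950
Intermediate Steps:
Q(t) = -t
a(U) = -20 (a(U) = (3 + (-1*(-3) - 1*(-4)))*(-2) = (3 + (3 + 4))*(-2) = (3 + 7)*(-2) = 10*(-2) = -20)
L(j, g) = -29/3 + g/3 + j/3 (L(j, g) = -3 + ((j + g) - 20)/3 = -3 + ((g + j) - 20)/3 = -3 + (-20 + g + j)/3 = -3 + (-20/3 + g/3 + j/3) = -29/3 + g/3 + j/3)
((-150 - 320)*(L(17, -21) - 476))*355 = ((-150 - 320)*((-29/3 + (⅓)*(-21) + (⅓)*17) - 476))*355 = -470*((-29/3 - 7 + 17/3) - 476)*355 = -470*(-11 - 476)*355 = -470*(-487)*355 = 228890*355 = 81255950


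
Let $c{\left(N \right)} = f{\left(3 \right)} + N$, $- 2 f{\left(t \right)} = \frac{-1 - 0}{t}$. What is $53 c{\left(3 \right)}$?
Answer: $\frac{1007}{6} \approx 167.83$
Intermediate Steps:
$f{\left(t \right)} = \frac{1}{2 t}$ ($f{\left(t \right)} = - \frac{\left(-1 - 0\right) \frac{1}{t}}{2} = - \frac{\left(-1 + 0\right) \frac{1}{t}}{2} = - \frac{\left(-1\right) \frac{1}{t}}{2} = \frac{1}{2 t}$)
$c{\left(N \right)} = \frac{1}{6} + N$ ($c{\left(N \right)} = \frac{1}{2 \cdot 3} + N = \frac{1}{2} \cdot \frac{1}{3} + N = \frac{1}{6} + N$)
$53 c{\left(3 \right)} = 53 \left(\frac{1}{6} + 3\right) = 53 \cdot \frac{19}{6} = \frac{1007}{6}$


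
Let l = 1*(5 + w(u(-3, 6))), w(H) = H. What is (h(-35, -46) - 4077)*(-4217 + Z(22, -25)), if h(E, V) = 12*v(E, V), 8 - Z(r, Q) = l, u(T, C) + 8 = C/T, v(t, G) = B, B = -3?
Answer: 17291052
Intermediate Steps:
v(t, G) = -3
u(T, C) = -8 + C/T
l = -5 (l = 1*(5 + (-8 + 6/(-3))) = 1*(5 + (-8 + 6*(-1/3))) = 1*(5 + (-8 - 2)) = 1*(5 - 10) = 1*(-5) = -5)
Z(r, Q) = 13 (Z(r, Q) = 8 - 1*(-5) = 8 + 5 = 13)
h(E, V) = -36 (h(E, V) = 12*(-3) = -36)
(h(-35, -46) - 4077)*(-4217 + Z(22, -25)) = (-36 - 4077)*(-4217 + 13) = -4113*(-4204) = 17291052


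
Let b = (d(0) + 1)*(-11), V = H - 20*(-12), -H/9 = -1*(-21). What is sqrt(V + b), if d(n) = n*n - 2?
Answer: sqrt(62) ≈ 7.8740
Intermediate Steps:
H = -189 (H = -(-9)*(-21) = -9*21 = -189)
d(n) = -2 + n**2 (d(n) = n**2 - 2 = -2 + n**2)
V = 51 (V = -189 - 20*(-12) = -189 + 240 = 51)
b = 11 (b = ((-2 + 0**2) + 1)*(-11) = ((-2 + 0) + 1)*(-11) = (-2 + 1)*(-11) = -1*(-11) = 11)
sqrt(V + b) = sqrt(51 + 11) = sqrt(62)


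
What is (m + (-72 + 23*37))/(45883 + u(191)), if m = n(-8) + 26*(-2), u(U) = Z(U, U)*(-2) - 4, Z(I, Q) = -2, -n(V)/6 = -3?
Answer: 745/45883 ≈ 0.016237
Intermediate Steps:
n(V) = 18 (n(V) = -6*(-3) = 18)
u(U) = 0 (u(U) = -2*(-2) - 4 = 4 - 4 = 0)
m = -34 (m = 18 + 26*(-2) = 18 - 52 = -34)
(m + (-72 + 23*37))/(45883 + u(191)) = (-34 + (-72 + 23*37))/(45883 + 0) = (-34 + (-72 + 851))/45883 = (-34 + 779)*(1/45883) = 745*(1/45883) = 745/45883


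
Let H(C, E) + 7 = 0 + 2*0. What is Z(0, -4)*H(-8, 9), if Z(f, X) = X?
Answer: 28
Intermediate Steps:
H(C, E) = -7 (H(C, E) = -7 + (0 + 2*0) = -7 + (0 + 0) = -7 + 0 = -7)
Z(0, -4)*H(-8, 9) = -4*(-7) = 28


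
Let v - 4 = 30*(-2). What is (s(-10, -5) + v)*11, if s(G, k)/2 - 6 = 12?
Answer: -220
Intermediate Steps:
s(G, k) = 36 (s(G, k) = 12 + 2*12 = 12 + 24 = 36)
v = -56 (v = 4 + 30*(-2) = 4 - 60 = -56)
(s(-10, -5) + v)*11 = (36 - 56)*11 = -20*11 = -220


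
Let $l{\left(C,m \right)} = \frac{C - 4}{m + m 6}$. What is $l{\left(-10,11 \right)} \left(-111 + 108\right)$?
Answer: $\frac{6}{11} \approx 0.54545$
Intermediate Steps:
$l{\left(C,m \right)} = \frac{-4 + C}{7 m}$ ($l{\left(C,m \right)} = \frac{-4 + C}{m + 6 m} = \frac{-4 + C}{7 m}$)
$l{\left(-10,11 \right)} \left(-111 + 108\right) = \frac{-4 - 10}{7 \cdot 11} \left(-111 + 108\right) = \frac{1}{7} \cdot \frac{1}{11} \left(-14\right) \left(-3\right) = \left(- \frac{2}{11}\right) \left(-3\right) = \frac{6}{11}$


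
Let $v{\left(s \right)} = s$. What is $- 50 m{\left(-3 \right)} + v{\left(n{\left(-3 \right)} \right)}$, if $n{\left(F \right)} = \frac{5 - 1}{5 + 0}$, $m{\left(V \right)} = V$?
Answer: $\frac{754}{5} \approx 150.8$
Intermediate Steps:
$n{\left(F \right)} = \frac{4}{5}$
$- 50 m{\left(-3 \right)} + v{\left(n{\left(-3 \right)} \right)} = \left(-50\right) \left(-3\right) + \frac{4}{5} = 150 + \frac{4}{5} = \frac{754}{5}$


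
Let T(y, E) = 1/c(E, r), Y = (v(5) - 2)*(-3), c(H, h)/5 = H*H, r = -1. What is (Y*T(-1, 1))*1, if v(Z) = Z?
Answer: -9/5 ≈ -1.8000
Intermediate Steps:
c(H, h) = 5*H**2 (c(H, h) = 5*(H*H) = 5*H**2)
Y = -9 (Y = (5 - 2)*(-3) = 3*(-3) = -9)
T(y, E) = 1/(5*E**2)
(Y*T(-1, 1))*1 = -9/(5*1**2)*1 = -9/5*1 = -9/5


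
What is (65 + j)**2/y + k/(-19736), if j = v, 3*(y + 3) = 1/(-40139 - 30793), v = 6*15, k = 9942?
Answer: -50452572476919/6299622652 ≈ -8008.8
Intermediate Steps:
v = 90
y = -638389/212796 (y = -3 + 1/(3*(-40139 - 30793)) = -3 + (1/3)/(-70932) = -3 + (1/3)*(-1/70932) = -3 - 1/212796 = -638389/212796 ≈ -3.0000)
j = 90
(65 + j)**2/y + k/(-19736) = (65 + 90)**2/(-638389/212796) + 9942/(-19736) = 155**2*(-212796/638389) + 9942*(-1/19736) = 24025*(-212796/638389) - 4971/9868 = -5112423900/638389 - 4971/9868 = -50452572476919/6299622652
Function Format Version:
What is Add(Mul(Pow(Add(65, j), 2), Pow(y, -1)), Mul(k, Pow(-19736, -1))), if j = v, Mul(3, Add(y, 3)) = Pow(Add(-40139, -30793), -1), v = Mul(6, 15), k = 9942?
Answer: Rational(-50452572476919, 6299622652) ≈ -8008.8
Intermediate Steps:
v = 90
y = Rational(-638389, 212796) (y = Add(-3, Mul(Rational(1, 3), Pow(Add(-40139, -30793), -1))) = Add(-3, Mul(Rational(1, 3), Pow(-70932, -1))) = Add(-3, Mul(Rational(1, 3), Rational(-1, 70932))) = Add(-3, Rational(-1, 212796)) = Rational(-638389, 212796) ≈ -3.0000)
j = 90
Add(Mul(Pow(Add(65, j), 2), Pow(y, -1)), Mul(k, Pow(-19736, -1))) = Add(Mul(Pow(Add(65, 90), 2), Pow(Rational(-638389, 212796), -1)), Mul(9942, Pow(-19736, -1))) = Add(Mul(Pow(155, 2), Rational(-212796, 638389)), Mul(9942, Rational(-1, 19736))) = Add(Mul(24025, Rational(-212796, 638389)), Rational(-4971, 9868)) = Add(Rational(-5112423900, 638389), Rational(-4971, 9868)) = Rational(-50452572476919, 6299622652)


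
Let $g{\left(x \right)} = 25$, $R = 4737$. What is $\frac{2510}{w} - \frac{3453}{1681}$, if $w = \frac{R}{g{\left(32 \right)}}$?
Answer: $\frac{89125889}{7962897} \approx 11.193$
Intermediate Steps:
$w = \frac{4737}{25} \approx 189.48$
$\frac{2510}{w} - \frac{3453}{1681} = \frac{2510}{\frac{4737}{25}} - \frac{3453}{1681} = 2510 \cdot \frac{25}{4737} - \frac{3453}{1681} = \frac{62750}{4737} - \frac{3453}{1681} = \frac{89125889}{7962897}$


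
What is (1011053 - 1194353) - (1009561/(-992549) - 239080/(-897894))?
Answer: -81678492928945093/445601895903 ≈ -1.8330e+5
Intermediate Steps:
(1011053 - 1194353) - (1009561/(-992549) - 239080/(-897894)) = -183300 - (1009561*(-1/992549) - 239080*(-1/897894)) = -183300 - (-1009561/992549 + 119540/448947) = -183300 - 1*(-334590074807/445601895903) = -183300 + 334590074807/445601895903 = -81678492928945093/445601895903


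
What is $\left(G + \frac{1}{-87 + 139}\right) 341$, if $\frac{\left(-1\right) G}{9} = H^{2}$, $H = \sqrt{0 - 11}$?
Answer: $\frac{1755809}{52} \approx 33766.0$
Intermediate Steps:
$H = i \sqrt{11}$ ($H = \sqrt{-11} = i \sqrt{11} \approx 3.3166 i$)
$G = 99$ ($G = - 9 \left(i \sqrt{11}\right)^{2} = \left(-9\right) \left(-11\right) = 99$)
$\left(G + \frac{1}{-87 + 139}\right) 341 = \left(99 + \frac{1}{-87 + 139}\right) 341 = \left(99 + \frac{1}{52}\right) 341 = \frac{5149}{52} \cdot 341 = \frac{1755809}{52}$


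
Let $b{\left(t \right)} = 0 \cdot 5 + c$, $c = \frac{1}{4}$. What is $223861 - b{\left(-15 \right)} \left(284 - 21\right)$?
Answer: $\frac{895181}{4} \approx 2.238 \cdot 10^{5}$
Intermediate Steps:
$c = \frac{1}{4} \approx 0.25$
$b{\left(t \right)} = \frac{1}{4}$ ($b{\left(t \right)} = 0 \cdot 5 + \frac{1}{4} = 0 + \frac{1}{4} = \frac{1}{4}$)
$223861 - b{\left(-15 \right)} \left(284 - 21\right) = 223861 - \frac{284 - 21}{4} = 223861 - \frac{1}{4} \cdot 263 = 223861 - \frac{263}{4} = \frac{895181}{4}$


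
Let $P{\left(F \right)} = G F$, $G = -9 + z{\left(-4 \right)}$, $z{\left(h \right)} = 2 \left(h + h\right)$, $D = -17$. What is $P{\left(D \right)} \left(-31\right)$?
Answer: $-13175$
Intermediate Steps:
$z{\left(h \right)} = 4 h$ ($z{\left(h \right)} = 2 \cdot 2 h = 4 h$)
$G = -25$ ($G = -9 + 4 \left(-4\right) = -9 - 16 = -25$)
$P{\left(F \right)} = - 25 F$
$P{\left(D \right)} \left(-31\right) = \left(-25\right) \left(-17\right) \left(-31\right) = 425 \left(-31\right) = -13175$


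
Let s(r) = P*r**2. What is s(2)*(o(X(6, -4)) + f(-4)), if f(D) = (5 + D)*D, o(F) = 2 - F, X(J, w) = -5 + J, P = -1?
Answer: 12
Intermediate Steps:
f(D) = D*(5 + D)
s(r) = -r**2
s(2)*(o(X(6, -4)) + f(-4)) = (-1*2**2)*((2 - (-5 + 6)) - 4*(5 - 4)) = (-1*4)*((2 - 1*1) - 4*1) = -4*((2 - 1) - 4) = -4*(1 - 4) = -4*(-3) = 12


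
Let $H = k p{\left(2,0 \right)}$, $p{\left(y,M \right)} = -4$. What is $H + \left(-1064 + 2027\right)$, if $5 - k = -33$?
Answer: $811$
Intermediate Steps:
$k = 38$ ($k = 5 - -33 = 5 + 33 = 38$)
$H = -152$ ($H = 38 \left(-4\right) = -152$)
$H + \left(-1064 + 2027\right) = -152 + \left(-1064 + 2027\right) = -152 + 963 = 811$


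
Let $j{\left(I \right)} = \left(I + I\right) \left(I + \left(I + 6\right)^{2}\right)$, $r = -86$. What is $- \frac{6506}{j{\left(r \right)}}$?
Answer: $\frac{3253}{543004} \approx 0.0059907$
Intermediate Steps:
$j{\left(I \right)} = 2 I \left(I + \left(6 + I\right)^{2}\right)$
$- \frac{6506}{j{\left(r \right)}} = - \frac{6506}{2 \left(-86\right) \left(-86 + \left(6 - 86\right)^{2}\right)} = - \frac{6506}{2 \left(-86\right) \left(-86 + \left(-80\right)^{2}\right)} = - \frac{6506}{2 \left(-86\right) \left(-86 + 6400\right)} = - \frac{6506}{2 \left(-86\right) 6314} = - \frac{6506}{-1086008} = \left(-6506\right) \left(- \frac{1}{1086008}\right) = \frac{3253}{543004}$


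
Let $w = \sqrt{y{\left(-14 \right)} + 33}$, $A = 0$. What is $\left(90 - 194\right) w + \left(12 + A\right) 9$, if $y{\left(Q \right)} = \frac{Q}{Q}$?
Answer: $108 - 104 \sqrt{34} \approx -498.42$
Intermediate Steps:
$y{\left(Q \right)} = 1$
$w = \sqrt{34}$ ($w = \sqrt{1 + 33} = \sqrt{34} \approx 5.8309$)
$\left(90 - 194\right) w + \left(12 + A\right) 9 = \left(90 - 194\right) \sqrt{34} + \left(12 + 0\right) 9 = - 104 \sqrt{34} + 12 \cdot 9 = - 104 \sqrt{34} + 108 = 108 - 104 \sqrt{34}$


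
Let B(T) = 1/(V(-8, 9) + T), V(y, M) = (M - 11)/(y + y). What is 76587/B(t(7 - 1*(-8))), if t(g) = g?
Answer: 9267027/8 ≈ 1.1584e+6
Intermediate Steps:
V(y, M) = (-11 + M)/(2*y) (V(y, M) = (-11 + M)/((2*y)) = (-11 + M)*(1/(2*y)) = (-11 + M)/(2*y))
B(T) = 1/(⅛ + T) (B(T) = 1/((½)*(-11 + 9)/(-8) + T) = 1/((½)*(-⅛)*(-2) + T) = 1/(⅛ + T))
76587/B(t(7 - 1*(-8))) = 76587/((8/(1 + 8*(7 - 1*(-8))))) = 76587/((8/(1 + 8*(7 + 8)))) = 76587/((8/(1 + 8*15))) = 76587/((8/(1 + 120))) = 76587/((8/121)) = 76587/((8*(1/121))) = 76587/(8/121) = 76587*(121/8) = 9267027/8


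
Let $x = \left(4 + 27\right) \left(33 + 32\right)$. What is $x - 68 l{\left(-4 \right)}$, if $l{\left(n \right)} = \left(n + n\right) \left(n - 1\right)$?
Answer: $-705$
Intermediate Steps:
$x = 2015$ ($x = 31 \cdot 65 = 2015$)
$l{\left(n \right)} = 2 n \left(-1 + n\right)$
$x - 68 l{\left(-4 \right)} = 2015 - 68 \cdot 2 \left(-4\right) \left(-1 - 4\right) = 2015 - 68 \cdot 2 \left(-4\right) \left(-5\right) = 2015 - 2720 = -705$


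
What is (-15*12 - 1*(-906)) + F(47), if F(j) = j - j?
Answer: 726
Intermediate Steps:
F(j) = 0
(-15*12 - 1*(-906)) + F(47) = (-15*12 - 1*(-906)) + 0 = (-180 + 906) + 0 = 726 + 0 = 726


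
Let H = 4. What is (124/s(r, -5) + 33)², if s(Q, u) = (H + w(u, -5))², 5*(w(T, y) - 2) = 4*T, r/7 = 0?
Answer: 4096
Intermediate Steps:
r = 0 (r = 7*0 = 0)
w(T, y) = 2 + 4*T/5 (w(T, y) = 2 + (4*T)/5 = 2 + 4*T/5)
s(Q, u) = (6 + 4*u/5)² (s(Q, u) = (4 + (2 + 4*u/5))² = (6 + 4*u/5)²)
(124/s(r, -5) + 33)² = (124/((4*(15 + 2*(-5))²/25)) + 33)² = (124/((4*(15 - 10)²/25)) + 33)² = (124/(((4/25)*5²)) + 33)² = (124/(((4/25)*25)) + 33)² = (124/4 + 33)² = (124*(¼) + 33)² = (31 + 33)² = 64² = 4096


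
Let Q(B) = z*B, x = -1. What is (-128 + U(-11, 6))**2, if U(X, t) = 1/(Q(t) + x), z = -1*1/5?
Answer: 1996569/121 ≈ 16501.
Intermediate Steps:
z = -1/5 (z = -1*1/5 = -1/5 ≈ -0.20000)
Q(B) = -B/5
U(X, t) = 1/(-1 - t/5) (U(X, t) = 1/(-t/5 - 1) = 1/(-1 - t/5))
(-128 + U(-11, 6))**2 = (-128 + 5/(-5 - 1*6))**2 = (-128 + 5/(-5 - 6))**2 = (-128 + 5/(-11))**2 = (-128 + 5*(-1/11))**2 = (-128 - 5/11)**2 = (-1413/11)**2 = 1996569/121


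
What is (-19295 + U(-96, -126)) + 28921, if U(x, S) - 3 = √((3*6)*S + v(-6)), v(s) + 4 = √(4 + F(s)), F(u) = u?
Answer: 9629 + √(-2272 + I*√2) ≈ 9629.0 + 47.666*I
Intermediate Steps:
v(s) = -4 + √(4 + s)
U(x, S) = 3 + √(-4 + 18*S + I*√2) (U(x, S) = 3 + √((3*6)*S + (-4 + √(4 - 6))) = 3 + √(18*S + (-4 + √(-2))) = 3 + √(18*S + (-4 + I*√2)) = 3 + √(-4 + 18*S + I*√2))
(-19295 + U(-96, -126)) + 28921 = (-19295 + (3 + √(-4 + 18*(-126) + I*√2))) + 28921 = (-19295 + (3 + √(-4 - 2268 + I*√2))) + 28921 = (-19295 + (3 + √(-2272 + I*√2))) + 28921 = (-19292 + √(-2272 + I*√2)) + 28921 = 9629 + √(-2272 + I*√2)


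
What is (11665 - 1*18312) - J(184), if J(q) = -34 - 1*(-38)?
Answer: -6651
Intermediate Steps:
J(q) = 4 (J(q) = -34 + 38 = 4)
(11665 - 1*18312) - J(184) = (11665 - 1*18312) - 1*4 = (11665 - 18312) - 4 = -6647 - 4 = -6651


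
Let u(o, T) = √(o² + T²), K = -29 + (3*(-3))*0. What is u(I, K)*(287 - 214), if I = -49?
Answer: 73*√3242 ≈ 4156.5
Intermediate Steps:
K = -29 (K = -29 - 9*0 = -29 + 0 = -29)
u(o, T) = √(T² + o²)
u(I, K)*(287 - 214) = √((-29)² + (-49)²)*(287 - 214) = √(841 + 2401)*73 = √3242*73 = 73*√3242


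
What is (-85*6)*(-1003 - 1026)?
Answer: 1034790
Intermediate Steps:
(-85*6)*(-1003 - 1026) = -510*(-2029) = 1034790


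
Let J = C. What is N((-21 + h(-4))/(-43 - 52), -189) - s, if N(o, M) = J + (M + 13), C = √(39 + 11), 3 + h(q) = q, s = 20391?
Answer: -20567 + 5*√2 ≈ -20560.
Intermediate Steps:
h(q) = -3 + q
C = 5*√2 (C = √50 = 5*√2 ≈ 7.0711)
J = 5*√2 ≈ 7.0711
N(o, M) = 13 + M + 5*√2 (N(o, M) = 5*√2 + (M + 13) = 5*√2 + (13 + M) = 13 + M + 5*√2)
N((-21 + h(-4))/(-43 - 52), -189) - s = (13 - 189 + 5*√2) - 1*20391 = (-176 + 5*√2) - 20391 = -20567 + 5*√2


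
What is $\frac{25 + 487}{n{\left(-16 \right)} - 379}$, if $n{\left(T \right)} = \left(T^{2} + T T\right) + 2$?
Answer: $\frac{512}{135} \approx 3.7926$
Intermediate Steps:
$n{\left(T \right)} = 2 + 2 T^{2}$ ($n{\left(T \right)} = \left(T^{2} + T^{2}\right) + 2 = 2 T^{2} + 2 = 2 + 2 T^{2}$)
$\frac{25 + 487}{n{\left(-16 \right)} - 379} = \frac{25 + 487}{\left(2 + 2 \left(-16\right)^{2}\right) - 379} = \frac{512}{\left(2 + 2 \cdot 256\right) - 379} = \frac{512}{\left(2 + 512\right) - 379} = \frac{512}{514 - 379} = \frac{512}{135}$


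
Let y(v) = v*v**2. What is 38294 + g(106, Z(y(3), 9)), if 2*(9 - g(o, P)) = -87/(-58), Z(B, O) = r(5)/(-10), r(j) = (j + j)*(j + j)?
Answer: 153209/4 ≈ 38302.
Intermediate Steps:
r(j) = 4*j**2 (r(j) = (2*j)*(2*j) = 4*j**2)
y(v) = v**3
Z(B, O) = -10 (Z(B, O) = (4*5**2)/(-10) = (4*25)*(-1/10) = 100*(-1/10) = -10)
g(o, P) = 33/4 (g(o, P) = 9 - (-87)/(2*(-58)) = 9 - (-87)*(-1)/(2*58) = 9 - 1/2*3/2 = 9 - 3/4 = 33/4)
38294 + g(106, Z(y(3), 9)) = 38294 + 33/4 = 153209/4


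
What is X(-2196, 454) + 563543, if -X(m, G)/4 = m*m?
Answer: -18726121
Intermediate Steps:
X(m, G) = -4*m² (X(m, G) = -4*m*m = -4*m²)
X(-2196, 454) + 563543 = -4*(-2196)² + 563543 = -4*4822416 + 563543 = -19289664 + 563543 = -18726121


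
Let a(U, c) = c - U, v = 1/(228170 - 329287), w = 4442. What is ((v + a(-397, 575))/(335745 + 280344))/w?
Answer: 98285723/276723591216546 ≈ 3.5518e-7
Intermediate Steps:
v = -1/101117 (v = 1/(-101117) = -1/101117 ≈ -9.8895e-6)
((v + a(-397, 575))/(335745 + 280344))/w = ((-1/101117 + (575 - 1*(-397)))/(335745 + 280344))/4442 = ((-1/101117 + (575 + 397))/616089)*(1/4442) = ((-1/101117 + 972)*(1/616089))*(1/4442) = ((98285723/101117)*(1/616089))*(1/4442) = (98285723/62297071413)*(1/4442) = 98285723/276723591216546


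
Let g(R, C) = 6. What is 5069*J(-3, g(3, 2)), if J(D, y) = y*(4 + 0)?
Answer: 121656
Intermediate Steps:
J(D, y) = 4*y (J(D, y) = y*4 = 4*y)
5069*J(-3, g(3, 2)) = 5069*(4*6) = 5069*24 = 121656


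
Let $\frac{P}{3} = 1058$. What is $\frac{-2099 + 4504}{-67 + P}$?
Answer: $\frac{185}{239} \approx 0.77406$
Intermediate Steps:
$P = 3174$ ($P = 3 \cdot 1058 = 3174$)
$\frac{-2099 + 4504}{-67 + P} = \frac{-2099 + 4504}{-67 + 3174} = \frac{2405}{3107} = 2405 \cdot \frac{1}{3107} = \frac{185}{239}$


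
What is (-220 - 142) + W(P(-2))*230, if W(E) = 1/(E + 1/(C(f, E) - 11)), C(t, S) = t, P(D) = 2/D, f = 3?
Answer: -5098/9 ≈ -566.44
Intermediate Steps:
W(E) = 1/(-1/8 + E) (W(E) = 1/(E + 1/(3 - 11)) = 1/(E + 1/(-8)) = 1/(E - 1/8) = 1/(-1/8 + E))
(-220 - 142) + W(P(-2))*230 = (-220 - 142) + (8/(-1 + 8*(2/(-2))))*230 = -362 + (8/(-1 + 8*(2*(-1/2))))*230 = -362 + (8/(-1 + 8*(-1)))*230 = -362 + (8/(-1 - 8))*230 = -362 + (8/(-9))*230 = -362 + (8*(-1/9))*230 = -362 - 8/9*230 = -362 - 1840/9 = -5098/9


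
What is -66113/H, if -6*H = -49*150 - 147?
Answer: -7778/147 ≈ -52.912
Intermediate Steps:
H = 2499/2 (H = -(-49*150 - 147)/6 = -(-7350 - 147)/6 = -⅙*(-7497) = 2499/2 ≈ 1249.5)
-66113/H = -66113/2499/2 = -66113*2/2499 = -7778/147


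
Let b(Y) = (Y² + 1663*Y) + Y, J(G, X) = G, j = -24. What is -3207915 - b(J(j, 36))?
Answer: -3168555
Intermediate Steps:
b(Y) = Y² + 1664*Y
-3207915 - b(J(j, 36)) = -3207915 - (-24)*(1664 - 24) = -3207915 - (-24)*1640 = -3207915 - 1*(-39360) = -3207915 + 39360 = -3168555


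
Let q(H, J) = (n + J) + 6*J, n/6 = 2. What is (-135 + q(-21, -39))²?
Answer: 156816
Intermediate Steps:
n = 12 (n = 6*2 = 12)
q(H, J) = 12 + 7*J (q(H, J) = (12 + J) + 6*J = 12 + 7*J)
(-135 + q(-21, -39))² = (-135 + (12 + 7*(-39)))² = (-135 + (12 - 273))² = (-135 - 261)² = (-396)² = 156816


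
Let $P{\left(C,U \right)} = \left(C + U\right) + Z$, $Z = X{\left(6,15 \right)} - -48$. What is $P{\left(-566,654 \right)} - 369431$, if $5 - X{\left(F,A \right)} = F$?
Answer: $-369296$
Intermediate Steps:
$X{\left(F,A \right)} = 5 - F$
$Z = 47$ ($Z = \left(5 - 6\right) - -48 = \left(5 - 6\right) + 48 = -1 + 48 = 47$)
$P{\left(C,U \right)} = 47 + C + U$ ($P{\left(C,U \right)} = \left(C + U\right) + 47 = 47 + C + U$)
$P{\left(-566,654 \right)} - 369431 = \left(47 - 566 + 654\right) - 369431 = 135 - 369431 = -369296$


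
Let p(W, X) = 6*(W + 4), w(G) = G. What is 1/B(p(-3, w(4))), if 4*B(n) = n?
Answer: 2/3 ≈ 0.66667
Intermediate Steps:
p(W, X) = 24 + 6*W (p(W, X) = 6*(4 + W) = 24 + 6*W)
B(n) = n/4
1/B(p(-3, w(4))) = 1/((24 + 6*(-3))/4) = 1/((24 - 18)/4) = 1/((1/4)*6) = 1/(3/2) = 2/3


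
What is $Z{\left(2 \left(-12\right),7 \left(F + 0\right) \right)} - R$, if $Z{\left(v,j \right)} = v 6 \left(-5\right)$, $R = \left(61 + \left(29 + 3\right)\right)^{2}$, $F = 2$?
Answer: $-7929$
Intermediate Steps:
$R = 8649$ ($R = \left(61 + 32\right)^{2} = 93^{2} = 8649$)
$Z{\left(v,j \right)} = - 30 v$ ($Z{\left(v,j \right)} = 6 v \left(-5\right) = - 30 v$)
$Z{\left(2 \left(-12\right),7 \left(F + 0\right) \right)} - R = - 30 \cdot 2 \left(-12\right) - 8649 = \left(-30\right) \left(-24\right) - 8649 = 720 - 8649 = -7929$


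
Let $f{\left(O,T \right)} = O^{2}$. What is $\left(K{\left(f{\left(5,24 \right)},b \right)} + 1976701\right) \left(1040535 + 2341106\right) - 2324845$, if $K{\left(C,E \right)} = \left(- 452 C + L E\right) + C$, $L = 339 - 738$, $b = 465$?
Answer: $6018950056286$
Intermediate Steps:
$L = -399$ ($L = 339 - 738 = -399$)
$K{\left(C,E \right)} = - 451 C - 399 E$ ($K{\left(C,E \right)} = \left(- 452 C - 399 E\right) + C = - 451 C - 399 E$)
$\left(K{\left(f{\left(5,24 \right)},b \right)} + 1976701\right) \left(1040535 + 2341106\right) - 2324845 = \left(\left(- 451 \cdot 5^{2} - 185535\right) + 1976701\right) \left(1040535 + 2341106\right) - 2324845 = \left(\left(\left(-451\right) 25 - 185535\right) + 1976701\right) 3381641 - 2324845 = \left(\left(-11275 - 185535\right) + 1976701\right) 3381641 - 2324845 = \left(-196810 + 1976701\right) 3381641 - 2324845 = 1779891 \cdot 3381641 - 2324845 = 6018952381131 - 2324845 = 6018950056286$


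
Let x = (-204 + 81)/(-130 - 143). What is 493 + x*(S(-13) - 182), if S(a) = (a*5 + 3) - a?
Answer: 5056/13 ≈ 388.92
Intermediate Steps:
S(a) = 3 + 4*a (S(a) = (5*a + 3) - a = (3 + 5*a) - a = 3 + 4*a)
x = 41/91 (x = -123/(-273) = -123*(-1/273) = 41/91 ≈ 0.45055)
493 + x*(S(-13) - 182) = 493 + 41*((3 + 4*(-13)) - 182)/91 = 493 + 41*((3 - 52) - 182)/91 = 493 + 41*(-49 - 182)/91 = 493 + (41/91)*(-231) = 493 - 1353/13 = 5056/13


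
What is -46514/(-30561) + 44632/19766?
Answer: 1141697138/302034363 ≈ 3.7800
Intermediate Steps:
-46514/(-30561) + 44632/19766 = -46514*(-1/30561) + 44632*(1/19766) = 46514/30561 + 22316/9883 = 1141697138/302034363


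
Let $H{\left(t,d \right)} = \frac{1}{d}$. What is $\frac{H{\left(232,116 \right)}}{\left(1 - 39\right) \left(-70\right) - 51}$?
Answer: $\frac{1}{302644} \approx 3.3042 \cdot 10^{-6}$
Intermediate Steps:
$\frac{H{\left(232,116 \right)}}{\left(1 - 39\right) \left(-70\right) - 51} = \frac{1}{116 \left(\left(1 - 39\right) \left(-70\right) - 51\right)} = \frac{1}{116 \left(\left(-38\right) \left(-70\right) - 51\right)} = \frac{1}{116 \left(2660 - 51\right)} = \frac{1}{116 \cdot 2609} = \frac{1}{116} \cdot \frac{1}{2609} = \frac{1}{302644}$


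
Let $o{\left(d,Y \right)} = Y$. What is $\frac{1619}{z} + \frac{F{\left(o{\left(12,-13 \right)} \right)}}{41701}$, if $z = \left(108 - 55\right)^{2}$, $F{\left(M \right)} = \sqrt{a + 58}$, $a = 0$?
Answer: $\frac{1619}{2809} + \frac{\sqrt{58}}{41701} \approx 0.57654$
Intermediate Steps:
$F{\left(M \right)} = \sqrt{58}$ ($F{\left(M \right)} = \sqrt{0 + 58} = \sqrt{58}$)
$z = 2809$ ($z = 53^{2} = 2809$)
$\frac{1619}{z} + \frac{F{\left(o{\left(12,-13 \right)} \right)}}{41701} = \frac{1619}{2809} + \frac{\sqrt{58}}{41701}$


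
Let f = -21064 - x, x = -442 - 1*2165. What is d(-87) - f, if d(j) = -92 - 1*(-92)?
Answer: 18457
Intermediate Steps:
x = -2607 (x = -442 - 2165 = -2607)
f = -18457 (f = -21064 - 1*(-2607) = -21064 + 2607 = -18457)
d(j) = 0 (d(j) = -92 + 92 = 0)
d(-87) - f = 0 - 1*(-18457) = 0 + 18457 = 18457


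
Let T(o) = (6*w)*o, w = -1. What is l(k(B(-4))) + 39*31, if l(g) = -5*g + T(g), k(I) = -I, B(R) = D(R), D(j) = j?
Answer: 1165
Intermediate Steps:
B(R) = R
T(o) = -6*o (T(o) = (6*(-1))*o = -6*o)
l(g) = -11*g (l(g) = -5*g - 6*g = -11*g)
l(k(B(-4))) + 39*31 = -(-11)*(-4) + 39*31 = -11*4 + 1209 = -44 + 1209 = 1165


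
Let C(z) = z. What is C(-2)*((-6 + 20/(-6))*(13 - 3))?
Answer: 560/3 ≈ 186.67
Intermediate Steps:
C(-2)*((-6 + 20/(-6))*(13 - 3)) = -2*(-6 + 20/(-6))*(13 - 3) = -2*(-6 + 20*(-⅙))*10 = -2*(-6 - 10/3)*10 = -(-56)*10/3 = -2*(-280/3) = 560/3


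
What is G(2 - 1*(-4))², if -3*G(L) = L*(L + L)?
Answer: 576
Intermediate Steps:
G(L) = -2*L²/3 (G(L) = -L*(L + L)/3 = -L*2*L/3 = -2*L²/3)
G(2 - 1*(-4))² = (-2*(2 - 1*(-4))²/3)² = (-2*(2 + 4)²/3)² = (-⅔*6²)² = (-⅔*36)² = (-24)² = 576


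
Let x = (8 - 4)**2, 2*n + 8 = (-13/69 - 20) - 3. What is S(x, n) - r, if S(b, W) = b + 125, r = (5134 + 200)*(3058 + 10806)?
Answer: -73950435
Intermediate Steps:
n = -1076/69 (n = -4 + ((-13/69 - 20) - 3)/2 = -4 + (-1393/69 - 3)/2 = -4 + (1/2)*(-1600/69) = -4 - 800/69 = -1076/69 ≈ -15.594)
r = 73950576 (r = 5334*13864 = 73950576)
x = 16 (x = 4**2 = 16)
S(b, W) = 125 + b
S(x, n) - r = (125 + 16) - 1*73950576 = 141 - 73950576 = -73950435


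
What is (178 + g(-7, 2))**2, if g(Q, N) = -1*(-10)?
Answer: 35344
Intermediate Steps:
g(Q, N) = 10
(178 + g(-7, 2))**2 = (178 + 10)**2 = 188**2 = 35344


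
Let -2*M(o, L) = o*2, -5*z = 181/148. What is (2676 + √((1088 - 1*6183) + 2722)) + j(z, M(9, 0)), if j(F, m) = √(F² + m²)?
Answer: 2676 + √44388361/740 + I*√2373 ≈ 2685.0 + 48.713*I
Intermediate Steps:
z = -181/740 (z = -181/(5*148) = -⅕*181/148 = -181/740 ≈ -0.24459)
M(o, L) = -o (M(o, L) = -o*2/2 = -o)
(2676 + √((1088 - 1*6183) + 2722)) + j(z, M(9, 0)) = (2676 + √((1088 - 1*6183) + 2722)) + √((-181/740)² + (-1*9)²) = (2676 + √((1088 - 6183) + 2722)) + √(32761/547600 + (-9)²) = (2676 + √(-5095 + 2722)) + √(32761/547600 + 81) = (2676 + √(-2373)) + √(44388361/547600) = (2676 + I*√2373) + √44388361/740 = 2676 + √44388361/740 + I*√2373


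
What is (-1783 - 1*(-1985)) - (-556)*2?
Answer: 1314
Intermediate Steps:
(-1783 - 1*(-1985)) - (-556)*2 = (-1783 + 1985) - 1*(-1112) = 202 + 1112 = 1314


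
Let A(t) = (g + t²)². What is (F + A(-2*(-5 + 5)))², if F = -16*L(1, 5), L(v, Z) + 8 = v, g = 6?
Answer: 21904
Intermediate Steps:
L(v, Z) = -8 + v
F = 112 (F = -16*(-8 + 1) = -16*(-7) = 112)
A(t) = (6 + t²)²
(F + A(-2*(-5 + 5)))² = (112 + (6 + (-2*(-5 + 5))²)²)² = (112 + (6 + (-2*0)²)²)² = (112 + (6 + 0²)²)² = (112 + (6 + 0)²)² = (112 + 6²)² = (112 + 36)² = 148² = 21904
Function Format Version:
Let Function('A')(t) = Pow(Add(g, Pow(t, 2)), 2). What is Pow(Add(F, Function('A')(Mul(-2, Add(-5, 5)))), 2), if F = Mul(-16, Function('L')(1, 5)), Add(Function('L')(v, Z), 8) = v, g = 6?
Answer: 21904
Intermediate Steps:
Function('L')(v, Z) = Add(-8, v)
F = 112 (F = Mul(-16, Add(-8, 1)) = Mul(-16, -7) = 112)
Function('A')(t) = Pow(Add(6, Pow(t, 2)), 2)
Pow(Add(F, Function('A')(Mul(-2, Add(-5, 5)))), 2) = Pow(Add(112, Pow(Add(6, Pow(Mul(-2, Add(-5, 5)), 2)), 2)), 2) = Pow(Add(112, Pow(Add(6, Pow(Mul(-2, 0), 2)), 2)), 2) = Pow(Add(112, Pow(Add(6, Pow(0, 2)), 2)), 2) = Pow(Add(112, Pow(Add(6, 0), 2)), 2) = Pow(Add(112, Pow(6, 2)), 2) = Pow(Add(112, 36), 2) = Pow(148, 2) = 21904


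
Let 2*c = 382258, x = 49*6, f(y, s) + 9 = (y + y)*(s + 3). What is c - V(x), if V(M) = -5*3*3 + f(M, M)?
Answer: 16547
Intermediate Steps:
f(y, s) = -9 + 2*y*(3 + s) (f(y, s) = -9 + (y + y)*(s + 3) = -9 + (2*y)*(3 + s) = -9 + 2*y*(3 + s))
x = 294
c = 191129 (c = (1/2)*382258 = 191129)
V(M) = -54 + 2*M**2 + 6*M (V(M) = -5*3*3 + (-9 + 6*M + 2*M*M) = -15*3 + (-9 + 6*M + 2*M**2) = -45 + (-9 + 2*M**2 + 6*M) = -54 + 2*M**2 + 6*M)
c - V(x) = 191129 - (-54 + 2*294**2 + 6*294) = 191129 - (-54 + 2*86436 + 1764) = 191129 - (-54 + 172872 + 1764) = 191129 - 1*174582 = 191129 - 174582 = 16547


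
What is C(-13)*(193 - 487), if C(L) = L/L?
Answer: -294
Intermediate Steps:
C(L) = 1
C(-13)*(193 - 487) = 1*(193 - 487) = 1*(-294) = -294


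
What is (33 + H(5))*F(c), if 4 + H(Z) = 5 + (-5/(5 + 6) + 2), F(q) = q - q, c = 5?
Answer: 0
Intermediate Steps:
F(q) = 0
H(Z) = 28/11 (H(Z) = -4 + (5 + (-5/(5 + 6) + 2)) = -4 + (5 + (-5/11 + 2)) = -4 + (5 + 17/11) = -4 + 72/11 = 28/11)
(33 + H(5))*F(c) = (33 + 28/11)*0 = (391/11)*0 = 0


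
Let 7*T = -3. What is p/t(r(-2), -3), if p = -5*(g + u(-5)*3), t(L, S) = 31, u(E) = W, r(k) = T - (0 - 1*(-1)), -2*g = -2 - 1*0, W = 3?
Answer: -50/31 ≈ -1.6129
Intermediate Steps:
T = -3/7 (T = (⅐)*(-3) = -3/7 ≈ -0.42857)
g = 1 (g = -(-2 - 1*0)/2 = -(-2 + 0)/2 = -½*(-2) = 1)
r(k) = -10/7 (r(k) = -3/7 - (0 - 1*(-1)) = -3/7 - (0 + 1) = -3/7 - 1*1 = -3/7 - 1 = -10/7)
u(E) = 3
p = -50 (p = -5*(1 + 3*3) = -5*(1 + 9) = -5*10 = -50)
p/t(r(-2), -3) = -50/31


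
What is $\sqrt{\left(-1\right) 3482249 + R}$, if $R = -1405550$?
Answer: $7 i \sqrt{99751} \approx 2210.8 i$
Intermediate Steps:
$\sqrt{\left(-1\right) 3482249 + R} = \sqrt{\left(-1\right) 3482249 - 1405550} = \sqrt{-3482249 - 1405550} = \sqrt{-4887799} = 7 i \sqrt{99751}$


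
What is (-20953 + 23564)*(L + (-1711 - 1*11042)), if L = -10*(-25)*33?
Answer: -11757333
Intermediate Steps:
L = 8250 (L = 250*33 = 8250)
(-20953 + 23564)*(L + (-1711 - 1*11042)) = (-20953 + 23564)*(8250 + (-1711 - 1*11042)) = 2611*(8250 + (-1711 - 11042)) = 2611*(8250 - 12753) = 2611*(-4503) = -11757333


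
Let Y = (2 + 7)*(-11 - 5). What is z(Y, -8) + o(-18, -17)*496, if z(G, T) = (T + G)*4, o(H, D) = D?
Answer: -9040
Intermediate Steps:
Y = -144 (Y = 9*(-16) = -144)
z(G, T) = 4*G + 4*T (z(G, T) = (G + T)*4 = 4*G + 4*T)
z(Y, -8) + o(-18, -17)*496 = (4*(-144) + 4*(-8)) - 17*496 = (-576 - 32) - 8432 = -608 - 8432 = -9040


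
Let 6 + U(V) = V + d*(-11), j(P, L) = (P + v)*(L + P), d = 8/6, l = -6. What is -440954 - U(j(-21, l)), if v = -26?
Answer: -1326607/3 ≈ -4.4220e+5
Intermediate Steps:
d = 4/3 (d = 8*(⅙) = 4/3 ≈ 1.3333)
j(P, L) = (-26 + P)*(L + P) (j(P, L) = (P - 26)*(L + P) = (-26 + P)*(L + P))
U(V) = -62/3 + V (U(V) = -6 + (V + (4/3)*(-11)) = -6 + (V - 44/3) = -6 + (-44/3 + V) = -62/3 + V)
-440954 - U(j(-21, l)) = -440954 - (-62/3 + ((-21)² - 26*(-6) - 26*(-21) - 6*(-21))) = -440954 - (-62/3 + (441 + 156 + 546 + 126)) = -440954 - (-62/3 + 1269) = -440954 - 1*3745/3 = -440954 - 3745/3 = -1326607/3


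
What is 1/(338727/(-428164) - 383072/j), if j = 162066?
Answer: -34695413412/109456884895 ≈ -0.31698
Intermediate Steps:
1/(338727/(-428164) - 383072/j) = 1/(338727/(-428164) - 383072/162066) = 1/(338727*(-1/428164) - 383072*1/162066) = 1/(-338727/428164 - 191536/81033) = 1/(-109456884895/34695413412) = -34695413412/109456884895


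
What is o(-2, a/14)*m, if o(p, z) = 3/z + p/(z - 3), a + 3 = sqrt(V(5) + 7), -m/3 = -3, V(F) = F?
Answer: 257418/671 + 169260*sqrt(3)/671 ≈ 820.54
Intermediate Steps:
m = 9 (m = -3*(-3) = 9)
a = -3 + 2*sqrt(3) (a = -3 + sqrt(5 + 7) = -3 + sqrt(12) = -3 + 2*sqrt(3) ≈ 0.46410)
o(p, z) = 3/z + p/(-3 + z)
o(-2, a/14)*m = ((-9 + 3*((-3 + 2*sqrt(3))/14) - 2*(-3 + 2*sqrt(3))/14)/((((-3 + 2*sqrt(3))/14))*(-3 + (-3 + 2*sqrt(3))/14)))*9 = ((-9 + 3*((-3 + 2*sqrt(3))*(1/14)) - 2*(-3 + 2*sqrt(3))/14)/((((-3 + 2*sqrt(3))*(1/14)))*(-3 + (-3 + 2*sqrt(3))*(1/14))))*9 = ((-9 + 3*(-3/14 + sqrt(3)/7) - 2*(-3/14 + sqrt(3)/7))/((-3/14 + sqrt(3)/7)*(-3 + (-3/14 + sqrt(3)/7))))*9 = ((-9 + (-9/14 + 3*sqrt(3)/7) + (3/7 - 2*sqrt(3)/7))/((-3/14 + sqrt(3)/7)*(-45/14 + sqrt(3)/7)))*9 = ((-129/14 + sqrt(3)/7)/((-3/14 + sqrt(3)/7)*(-45/14 + sqrt(3)/7)))*9 = ((-129/14 + sqrt(3)/7)/((-45/14 + sqrt(3)/7)*(-3/14 + sqrt(3)/7)))*9 = 9*(-129/14 + sqrt(3)/7)/((-45/14 + sqrt(3)/7)*(-3/14 + sqrt(3)/7))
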